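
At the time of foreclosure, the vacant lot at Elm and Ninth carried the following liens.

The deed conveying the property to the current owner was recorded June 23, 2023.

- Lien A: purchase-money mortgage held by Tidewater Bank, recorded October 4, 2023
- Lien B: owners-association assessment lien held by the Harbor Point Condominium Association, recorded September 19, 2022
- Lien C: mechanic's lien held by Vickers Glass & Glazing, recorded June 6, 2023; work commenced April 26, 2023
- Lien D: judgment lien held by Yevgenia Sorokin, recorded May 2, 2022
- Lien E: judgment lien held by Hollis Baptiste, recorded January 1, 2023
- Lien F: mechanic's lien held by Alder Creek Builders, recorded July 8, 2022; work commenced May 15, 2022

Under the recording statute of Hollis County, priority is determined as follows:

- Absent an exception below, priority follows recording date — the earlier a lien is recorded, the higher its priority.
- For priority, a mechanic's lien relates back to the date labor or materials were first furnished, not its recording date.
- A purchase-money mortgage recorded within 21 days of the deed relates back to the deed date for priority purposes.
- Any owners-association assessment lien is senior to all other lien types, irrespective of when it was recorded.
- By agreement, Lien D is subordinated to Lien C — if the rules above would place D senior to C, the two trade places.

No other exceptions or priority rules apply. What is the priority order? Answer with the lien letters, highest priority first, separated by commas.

Effective dates: A was recorded 103 days after the deed, outside the 21-day window, so it keeps its recording date; C is treated as recorded April 26, 2023, the work-commencement date; F's effective date is May 15, 2022, when work began.
As an owners-association assessment lien, B is senior to every other lien.
Ordering the rest by effective date: D (May 2, 2022), F (May 15, 2022), E (January 1, 2023), C (April 26, 2023), A (October 4, 2023).
The subordination applies — D was senior to C — so D and C swap.

B, C, F, E, D, A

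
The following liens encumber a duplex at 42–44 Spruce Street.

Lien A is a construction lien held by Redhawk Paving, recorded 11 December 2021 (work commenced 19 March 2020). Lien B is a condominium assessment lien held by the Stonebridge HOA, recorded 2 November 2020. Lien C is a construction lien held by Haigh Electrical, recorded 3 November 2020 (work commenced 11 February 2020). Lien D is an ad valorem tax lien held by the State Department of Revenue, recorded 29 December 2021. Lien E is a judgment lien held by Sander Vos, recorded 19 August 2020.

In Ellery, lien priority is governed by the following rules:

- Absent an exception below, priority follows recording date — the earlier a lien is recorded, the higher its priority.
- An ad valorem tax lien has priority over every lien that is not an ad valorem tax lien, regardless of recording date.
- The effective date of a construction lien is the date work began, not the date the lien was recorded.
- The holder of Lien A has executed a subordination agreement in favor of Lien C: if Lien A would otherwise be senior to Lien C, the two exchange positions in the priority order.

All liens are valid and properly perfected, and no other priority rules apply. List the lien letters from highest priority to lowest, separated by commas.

D, C, A, E, B

Effective dates: A relates back to 19 March 2020 (work commenced); C's effective date is 11 February 2020, when work began.
D is an ad valorem tax lien and takes priority over every other lien.
The other liens, earliest effective date first: C (11 February 2020), A (19 March 2020), E (19 August 2020), B (2 November 2020).
Since A is not senior to C, the subordination leaves the order unchanged.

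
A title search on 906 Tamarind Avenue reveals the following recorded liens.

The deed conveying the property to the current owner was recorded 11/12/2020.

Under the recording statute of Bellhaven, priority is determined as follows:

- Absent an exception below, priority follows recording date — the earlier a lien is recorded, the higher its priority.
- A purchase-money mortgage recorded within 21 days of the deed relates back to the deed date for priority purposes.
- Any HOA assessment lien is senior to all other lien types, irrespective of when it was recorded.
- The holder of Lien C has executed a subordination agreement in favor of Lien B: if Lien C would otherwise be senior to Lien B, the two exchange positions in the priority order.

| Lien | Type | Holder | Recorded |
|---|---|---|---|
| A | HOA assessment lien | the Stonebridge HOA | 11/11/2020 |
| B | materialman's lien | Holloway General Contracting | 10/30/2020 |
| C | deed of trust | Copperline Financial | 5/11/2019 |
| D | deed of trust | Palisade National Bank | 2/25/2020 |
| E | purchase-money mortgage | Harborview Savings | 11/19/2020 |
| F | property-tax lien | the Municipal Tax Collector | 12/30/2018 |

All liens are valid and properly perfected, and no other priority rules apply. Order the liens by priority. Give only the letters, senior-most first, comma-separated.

First, effective dates: E relates back to the deed date 11/12/2020.
A is an HOA assessment lien, so it outranks all other liens regardless of date.
Among the remaining liens, by effective date: F (12/30/2018), C (5/11/2019), D (2/25/2020), B (10/30/2020), E (11/12/2020).
The subordination applies — C was senior to B — so C and B swap.

A, F, B, D, C, E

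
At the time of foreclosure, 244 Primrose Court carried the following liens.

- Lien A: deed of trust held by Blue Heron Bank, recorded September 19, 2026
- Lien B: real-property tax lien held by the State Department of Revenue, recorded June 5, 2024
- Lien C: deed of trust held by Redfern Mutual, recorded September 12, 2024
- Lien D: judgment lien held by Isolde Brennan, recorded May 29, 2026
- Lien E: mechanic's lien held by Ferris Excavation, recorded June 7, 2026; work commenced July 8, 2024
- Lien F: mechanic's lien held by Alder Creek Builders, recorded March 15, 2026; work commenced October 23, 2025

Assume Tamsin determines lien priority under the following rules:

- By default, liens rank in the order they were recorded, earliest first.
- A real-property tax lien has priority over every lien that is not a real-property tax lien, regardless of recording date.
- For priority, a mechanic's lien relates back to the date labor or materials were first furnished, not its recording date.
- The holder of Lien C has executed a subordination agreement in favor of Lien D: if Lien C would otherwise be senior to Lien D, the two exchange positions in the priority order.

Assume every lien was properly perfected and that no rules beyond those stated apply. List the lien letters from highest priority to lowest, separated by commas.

B, E, D, F, C, A

First, effective dates: E relates back to July 8, 2024 (work commenced); F is treated as recorded October 23, 2025, the work-commencement date.
B, as a real-property tax lien, has superpriority and ranks first.
Ordering the rest by effective date: E (July 8, 2024), C (September 12, 2024), F (October 23, 2025), D (May 29, 2026), A (September 19, 2026).
Because C would otherwise rank above D, the subordination swaps them.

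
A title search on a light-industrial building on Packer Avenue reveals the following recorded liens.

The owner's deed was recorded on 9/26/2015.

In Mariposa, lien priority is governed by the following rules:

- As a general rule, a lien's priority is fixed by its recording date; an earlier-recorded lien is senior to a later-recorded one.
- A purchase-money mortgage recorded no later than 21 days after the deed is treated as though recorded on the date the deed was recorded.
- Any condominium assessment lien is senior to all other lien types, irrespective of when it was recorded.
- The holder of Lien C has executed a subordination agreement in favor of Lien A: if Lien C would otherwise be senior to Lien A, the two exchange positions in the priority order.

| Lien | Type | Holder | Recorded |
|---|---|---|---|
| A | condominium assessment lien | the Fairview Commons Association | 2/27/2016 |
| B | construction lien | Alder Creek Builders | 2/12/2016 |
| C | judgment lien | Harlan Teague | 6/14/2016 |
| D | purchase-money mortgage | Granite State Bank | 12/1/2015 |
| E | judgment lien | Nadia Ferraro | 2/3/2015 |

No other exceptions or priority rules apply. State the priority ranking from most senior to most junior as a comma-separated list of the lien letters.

A, E, D, B, C

Effective dates: D was recorded 66 days after the deed, outside the 21-day window, so it keeps its recording date.
A, as a condominium assessment lien, has superpriority and ranks first.
The other liens, earliest effective date first: E (2/3/2015), D (12/1/2015), B (2/12/2016), C (6/14/2016).
C is already junior to A, so the subordination agreement changes nothing.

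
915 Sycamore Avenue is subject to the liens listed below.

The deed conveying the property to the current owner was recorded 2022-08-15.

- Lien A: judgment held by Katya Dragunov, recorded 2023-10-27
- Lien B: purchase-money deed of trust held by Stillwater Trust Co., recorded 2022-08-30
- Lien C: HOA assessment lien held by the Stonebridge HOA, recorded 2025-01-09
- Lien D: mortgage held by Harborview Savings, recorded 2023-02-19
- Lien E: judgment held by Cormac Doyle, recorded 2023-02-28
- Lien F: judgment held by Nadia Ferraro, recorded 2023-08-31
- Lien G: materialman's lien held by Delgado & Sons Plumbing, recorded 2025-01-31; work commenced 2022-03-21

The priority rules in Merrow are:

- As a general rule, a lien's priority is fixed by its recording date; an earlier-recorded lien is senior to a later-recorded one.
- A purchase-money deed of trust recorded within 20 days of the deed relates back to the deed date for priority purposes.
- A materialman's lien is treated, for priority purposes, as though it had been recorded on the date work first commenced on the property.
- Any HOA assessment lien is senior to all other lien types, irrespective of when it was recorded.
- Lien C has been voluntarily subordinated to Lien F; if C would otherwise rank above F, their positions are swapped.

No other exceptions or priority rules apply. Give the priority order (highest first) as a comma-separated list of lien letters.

Effective dates: B's effective date is the deed date, 2022-08-15; G's effective date is 2022-03-21, when work began.
C is an HOA assessment lien and takes priority over every other lien.
Ordering the rest by effective date: G (2022-03-21), B (2022-08-15), D (2023-02-19), E (2023-02-28), F (2023-08-31), A (2023-10-27).
The subordination applies — C was senior to F — so C and F swap.

F, G, B, D, E, C, A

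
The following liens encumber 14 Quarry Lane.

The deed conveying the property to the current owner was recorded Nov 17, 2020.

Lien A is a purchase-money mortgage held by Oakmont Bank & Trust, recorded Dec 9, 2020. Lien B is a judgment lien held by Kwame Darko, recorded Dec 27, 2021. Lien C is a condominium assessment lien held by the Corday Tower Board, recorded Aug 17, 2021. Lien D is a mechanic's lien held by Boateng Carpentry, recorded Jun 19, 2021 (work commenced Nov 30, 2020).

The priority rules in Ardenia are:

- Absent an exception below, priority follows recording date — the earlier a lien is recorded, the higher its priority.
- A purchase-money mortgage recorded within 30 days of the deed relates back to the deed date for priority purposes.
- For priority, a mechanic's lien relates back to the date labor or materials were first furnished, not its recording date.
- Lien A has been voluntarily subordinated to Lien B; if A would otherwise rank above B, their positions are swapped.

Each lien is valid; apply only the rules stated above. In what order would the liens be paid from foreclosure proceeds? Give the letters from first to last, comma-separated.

Adjusting effective dates: A relates back to the deed date Nov 17, 2020; D relates back to Nov 30, 2020 (work commenced).
By effective date: A (Nov 17, 2020), D (Nov 30, 2020), C (Aug 17, 2021), B (Dec 27, 2021).
Because A would otherwise rank above B, the subordination swaps them.

B, D, C, A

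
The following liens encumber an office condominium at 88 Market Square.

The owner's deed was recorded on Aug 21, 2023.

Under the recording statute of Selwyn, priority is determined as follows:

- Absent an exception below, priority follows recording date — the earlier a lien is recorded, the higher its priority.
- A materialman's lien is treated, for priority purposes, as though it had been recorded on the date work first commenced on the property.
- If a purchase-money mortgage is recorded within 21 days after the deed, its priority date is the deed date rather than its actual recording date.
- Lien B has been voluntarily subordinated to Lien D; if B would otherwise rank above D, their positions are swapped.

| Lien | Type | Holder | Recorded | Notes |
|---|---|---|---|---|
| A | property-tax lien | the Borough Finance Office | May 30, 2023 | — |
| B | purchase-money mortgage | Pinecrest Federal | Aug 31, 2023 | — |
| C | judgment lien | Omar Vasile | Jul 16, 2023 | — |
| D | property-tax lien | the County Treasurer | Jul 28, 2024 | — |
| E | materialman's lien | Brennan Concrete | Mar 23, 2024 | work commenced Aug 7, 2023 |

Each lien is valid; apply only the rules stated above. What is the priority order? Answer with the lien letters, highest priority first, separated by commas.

First, effective dates: B relates back to the deed date Aug 21, 2023; E is treated as recorded Aug 7, 2023, the work-commencement date.
By effective date: A (May 30, 2023), C (Jul 16, 2023), E (Aug 7, 2023), B (Aug 21, 2023), D (Jul 28, 2024).
Because B would otherwise rank above D, the subordination swaps them.

A, C, E, D, B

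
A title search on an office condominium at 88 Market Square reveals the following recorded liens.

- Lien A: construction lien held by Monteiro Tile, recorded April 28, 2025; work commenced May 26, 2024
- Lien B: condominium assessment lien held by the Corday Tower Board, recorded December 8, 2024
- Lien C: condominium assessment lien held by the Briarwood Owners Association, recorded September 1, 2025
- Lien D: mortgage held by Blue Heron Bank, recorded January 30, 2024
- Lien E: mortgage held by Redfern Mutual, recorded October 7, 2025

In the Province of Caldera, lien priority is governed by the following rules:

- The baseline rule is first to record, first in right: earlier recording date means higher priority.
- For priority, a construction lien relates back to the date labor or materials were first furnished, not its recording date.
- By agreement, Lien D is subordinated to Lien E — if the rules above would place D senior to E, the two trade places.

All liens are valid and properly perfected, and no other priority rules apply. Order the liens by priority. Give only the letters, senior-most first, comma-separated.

Effective dates: A relates back to May 26, 2024 (work commenced).
Ordering by effective date: D (January 30, 2024), A (May 26, 2024), B (December 8, 2024), C (September 1, 2025), E (October 7, 2025).
D would otherwise be senior to E, so under the subordination agreement D and E exchange positions.

E, A, B, C, D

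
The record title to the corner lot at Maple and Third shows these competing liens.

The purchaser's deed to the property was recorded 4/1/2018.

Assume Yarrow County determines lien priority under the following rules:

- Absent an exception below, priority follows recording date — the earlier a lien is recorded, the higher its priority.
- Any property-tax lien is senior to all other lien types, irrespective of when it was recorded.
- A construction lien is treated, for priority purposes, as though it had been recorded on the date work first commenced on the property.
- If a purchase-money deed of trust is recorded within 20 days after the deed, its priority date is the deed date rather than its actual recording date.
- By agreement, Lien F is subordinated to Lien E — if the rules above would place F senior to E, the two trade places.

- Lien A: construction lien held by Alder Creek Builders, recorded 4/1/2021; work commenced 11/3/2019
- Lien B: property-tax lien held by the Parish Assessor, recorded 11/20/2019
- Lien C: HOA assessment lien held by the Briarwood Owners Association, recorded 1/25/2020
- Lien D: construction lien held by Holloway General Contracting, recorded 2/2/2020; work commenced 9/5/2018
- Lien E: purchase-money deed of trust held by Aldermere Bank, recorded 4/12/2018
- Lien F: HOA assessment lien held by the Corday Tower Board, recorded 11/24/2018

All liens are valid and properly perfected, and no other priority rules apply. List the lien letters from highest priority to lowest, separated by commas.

B, E, D, F, A, C

Effective dates: A's effective date is 11/3/2019, when work began; D's effective date is 9/5/2018, when work began; E's effective date is the deed date, 4/1/2018.
B is a property-tax lien, so it outranks all other liens regardless of date.
Remaining liens by effective date: E (4/1/2018), D (9/5/2018), F (11/24/2018), A (11/3/2019), C (1/25/2020).
F is already junior to E, so the subordination agreement changes nothing.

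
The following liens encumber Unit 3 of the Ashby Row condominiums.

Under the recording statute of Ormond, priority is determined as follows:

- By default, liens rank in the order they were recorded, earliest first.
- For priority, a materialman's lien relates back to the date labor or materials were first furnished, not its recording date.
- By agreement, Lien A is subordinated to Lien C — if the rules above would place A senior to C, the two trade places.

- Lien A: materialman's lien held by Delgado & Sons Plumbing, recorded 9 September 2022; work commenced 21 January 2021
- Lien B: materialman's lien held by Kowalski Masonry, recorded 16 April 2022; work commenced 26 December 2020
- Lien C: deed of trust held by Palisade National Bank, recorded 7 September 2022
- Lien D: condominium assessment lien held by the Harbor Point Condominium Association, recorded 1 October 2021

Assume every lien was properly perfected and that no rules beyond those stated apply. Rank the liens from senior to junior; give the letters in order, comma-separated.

B, C, D, A

Effective dates after the stated exceptions: A is treated as recorded 21 January 2021, the work-commencement date; B's effective date is 26 December 2020, when work began.
Ordering by effective date: B (26 December 2020), A (21 January 2021), D (1 October 2021), C (7 September 2022).
Because A would otherwise rank above C, the subordination swaps them.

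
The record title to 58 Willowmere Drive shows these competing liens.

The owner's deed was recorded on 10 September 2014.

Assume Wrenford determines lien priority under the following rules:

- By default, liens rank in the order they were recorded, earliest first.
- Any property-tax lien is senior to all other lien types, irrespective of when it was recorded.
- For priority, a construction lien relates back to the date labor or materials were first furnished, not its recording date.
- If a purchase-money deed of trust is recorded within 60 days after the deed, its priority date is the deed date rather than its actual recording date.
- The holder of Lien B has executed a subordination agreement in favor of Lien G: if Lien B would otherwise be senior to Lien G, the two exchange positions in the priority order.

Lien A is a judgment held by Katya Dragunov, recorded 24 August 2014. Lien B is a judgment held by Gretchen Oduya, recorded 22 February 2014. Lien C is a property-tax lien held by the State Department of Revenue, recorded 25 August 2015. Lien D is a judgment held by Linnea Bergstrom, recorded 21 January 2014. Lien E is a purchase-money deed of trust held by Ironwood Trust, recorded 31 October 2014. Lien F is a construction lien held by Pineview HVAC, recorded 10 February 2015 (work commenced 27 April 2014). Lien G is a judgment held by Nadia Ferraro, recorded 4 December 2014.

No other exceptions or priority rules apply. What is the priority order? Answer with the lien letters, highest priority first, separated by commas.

C, D, G, F, A, E, B

First, effective dates: E's effective date is the deed date, 10 September 2014; F is treated as recorded 27 April 2014, the work-commencement date.
As a property-tax lien, C is senior to every other lien.
Remaining liens by effective date: D (21 January 2014), B (22 February 2014), F (27 April 2014), A (24 August 2014), E (10 September 2014), G (4 December 2014).
B is senior to G before the subordination, so the two trade places.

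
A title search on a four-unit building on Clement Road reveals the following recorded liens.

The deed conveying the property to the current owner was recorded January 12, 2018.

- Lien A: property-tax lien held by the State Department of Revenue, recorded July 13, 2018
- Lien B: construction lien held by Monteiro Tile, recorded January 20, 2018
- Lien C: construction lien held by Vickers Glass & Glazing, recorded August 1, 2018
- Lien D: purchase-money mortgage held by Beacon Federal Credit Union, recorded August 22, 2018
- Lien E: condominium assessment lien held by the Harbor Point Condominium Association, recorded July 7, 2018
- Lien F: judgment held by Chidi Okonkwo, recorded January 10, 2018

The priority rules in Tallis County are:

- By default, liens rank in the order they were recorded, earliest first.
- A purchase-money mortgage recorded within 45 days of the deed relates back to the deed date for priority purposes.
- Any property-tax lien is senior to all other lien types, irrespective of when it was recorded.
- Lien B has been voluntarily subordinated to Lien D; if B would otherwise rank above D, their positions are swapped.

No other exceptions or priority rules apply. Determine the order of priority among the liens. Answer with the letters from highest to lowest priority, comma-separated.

Effective dates: D missed the 45-day window (222 days after the deed), so its recording date stands.
A is a property-tax lien, so it outranks all other liens regardless of date.
Among the remaining liens, by effective date: F (January 10, 2018), B (January 20, 2018), E (July 7, 2018), C (August 1, 2018), D (August 22, 2018).
B is senior to D before the subordination, so the two trade places.

A, F, D, E, C, B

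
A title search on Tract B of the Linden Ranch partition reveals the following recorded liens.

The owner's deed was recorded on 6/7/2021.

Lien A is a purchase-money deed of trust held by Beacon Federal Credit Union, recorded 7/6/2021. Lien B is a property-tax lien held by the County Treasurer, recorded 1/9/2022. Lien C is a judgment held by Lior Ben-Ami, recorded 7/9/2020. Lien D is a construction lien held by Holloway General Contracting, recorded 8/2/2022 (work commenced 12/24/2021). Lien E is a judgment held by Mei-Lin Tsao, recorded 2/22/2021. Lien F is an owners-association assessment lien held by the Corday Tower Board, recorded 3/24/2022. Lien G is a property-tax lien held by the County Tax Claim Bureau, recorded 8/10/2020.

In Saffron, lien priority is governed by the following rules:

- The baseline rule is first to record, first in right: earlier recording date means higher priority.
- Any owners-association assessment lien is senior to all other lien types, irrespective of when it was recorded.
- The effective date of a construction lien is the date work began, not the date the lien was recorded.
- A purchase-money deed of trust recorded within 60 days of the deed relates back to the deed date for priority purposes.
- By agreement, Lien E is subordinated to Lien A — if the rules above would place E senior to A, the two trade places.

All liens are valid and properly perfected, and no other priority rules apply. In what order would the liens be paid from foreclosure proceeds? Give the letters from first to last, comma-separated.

F, C, G, A, E, D, B

Effective dates after the stated exceptions: A was recorded within the 60-day window, so its effective date is the deed date 6/7/2021; D's effective date is 12/24/2021, when work began.
F, as an owners-association assessment lien, has superpriority and ranks first.
Remaining liens by effective date: C (7/9/2020), G (8/10/2020), E (2/22/2021), A (6/7/2021), D (12/24/2021), B (1/9/2022).
The subordination applies — E was senior to A — so E and A swap.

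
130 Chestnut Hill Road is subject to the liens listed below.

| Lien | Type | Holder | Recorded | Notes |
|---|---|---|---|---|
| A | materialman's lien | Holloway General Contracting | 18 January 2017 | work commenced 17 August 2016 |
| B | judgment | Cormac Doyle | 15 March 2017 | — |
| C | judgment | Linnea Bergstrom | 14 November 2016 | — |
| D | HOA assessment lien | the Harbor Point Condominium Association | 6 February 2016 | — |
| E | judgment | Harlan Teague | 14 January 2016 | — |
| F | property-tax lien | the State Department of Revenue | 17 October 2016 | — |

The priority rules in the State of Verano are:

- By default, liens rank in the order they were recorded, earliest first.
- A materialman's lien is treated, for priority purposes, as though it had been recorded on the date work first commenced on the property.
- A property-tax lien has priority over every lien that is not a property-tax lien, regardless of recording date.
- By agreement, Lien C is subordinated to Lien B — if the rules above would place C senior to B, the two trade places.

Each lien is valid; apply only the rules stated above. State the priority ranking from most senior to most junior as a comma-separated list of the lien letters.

F, E, D, A, B, C

Effective dates: A is treated as recorded 17 August 2016, the work-commencement date.
F is a property-tax lien, so it outranks all other liens regardless of date.
The other liens, earliest effective date first: E (14 January 2016), D (6 February 2016), A (17 August 2016), C (14 November 2016), B (15 March 2017).
Because C would otherwise rank above B, the subordination swaps them.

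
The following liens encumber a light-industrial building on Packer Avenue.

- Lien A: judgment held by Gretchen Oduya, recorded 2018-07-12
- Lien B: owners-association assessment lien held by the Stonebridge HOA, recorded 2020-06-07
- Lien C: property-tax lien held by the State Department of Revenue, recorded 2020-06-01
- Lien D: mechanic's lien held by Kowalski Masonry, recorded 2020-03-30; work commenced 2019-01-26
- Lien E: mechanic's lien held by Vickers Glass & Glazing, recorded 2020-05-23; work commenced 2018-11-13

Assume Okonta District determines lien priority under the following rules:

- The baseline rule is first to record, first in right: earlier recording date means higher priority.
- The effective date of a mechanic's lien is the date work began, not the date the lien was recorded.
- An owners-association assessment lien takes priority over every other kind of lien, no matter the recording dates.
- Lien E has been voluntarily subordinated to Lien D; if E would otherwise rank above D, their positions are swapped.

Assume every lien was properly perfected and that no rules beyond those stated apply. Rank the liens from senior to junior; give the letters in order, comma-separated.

B, A, D, E, C

First, effective dates: D is treated as recorded 2019-01-26, the work-commencement date; E is treated as recorded 2018-11-13, the work-commencement date.
As an owners-association assessment lien, B is senior to every other lien.
Ordering the rest by effective date: A (2018-07-12), E (2018-11-13), D (2019-01-26), C (2020-06-01).
The subordination applies — E was senior to D — so E and D swap.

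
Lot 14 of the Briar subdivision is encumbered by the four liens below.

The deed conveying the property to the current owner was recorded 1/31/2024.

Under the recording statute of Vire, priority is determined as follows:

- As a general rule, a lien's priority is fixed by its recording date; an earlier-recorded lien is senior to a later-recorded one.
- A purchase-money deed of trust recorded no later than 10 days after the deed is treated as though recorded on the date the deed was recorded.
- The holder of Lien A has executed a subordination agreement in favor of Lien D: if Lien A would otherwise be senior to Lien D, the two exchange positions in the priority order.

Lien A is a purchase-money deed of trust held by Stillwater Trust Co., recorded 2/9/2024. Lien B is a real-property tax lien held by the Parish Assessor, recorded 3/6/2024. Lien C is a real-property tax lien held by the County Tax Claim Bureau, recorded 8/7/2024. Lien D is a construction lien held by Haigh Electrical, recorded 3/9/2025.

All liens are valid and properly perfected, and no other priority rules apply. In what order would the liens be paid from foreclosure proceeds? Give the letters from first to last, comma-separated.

Effective dates after the stated exceptions: A's effective date is the deed date, 1/31/2024.
Sorted by effective date: A (1/31/2024), B (3/6/2024), C (8/7/2024), D (3/9/2025).
A would otherwise be senior to D, so under the subordination agreement A and D exchange positions.

D, B, C, A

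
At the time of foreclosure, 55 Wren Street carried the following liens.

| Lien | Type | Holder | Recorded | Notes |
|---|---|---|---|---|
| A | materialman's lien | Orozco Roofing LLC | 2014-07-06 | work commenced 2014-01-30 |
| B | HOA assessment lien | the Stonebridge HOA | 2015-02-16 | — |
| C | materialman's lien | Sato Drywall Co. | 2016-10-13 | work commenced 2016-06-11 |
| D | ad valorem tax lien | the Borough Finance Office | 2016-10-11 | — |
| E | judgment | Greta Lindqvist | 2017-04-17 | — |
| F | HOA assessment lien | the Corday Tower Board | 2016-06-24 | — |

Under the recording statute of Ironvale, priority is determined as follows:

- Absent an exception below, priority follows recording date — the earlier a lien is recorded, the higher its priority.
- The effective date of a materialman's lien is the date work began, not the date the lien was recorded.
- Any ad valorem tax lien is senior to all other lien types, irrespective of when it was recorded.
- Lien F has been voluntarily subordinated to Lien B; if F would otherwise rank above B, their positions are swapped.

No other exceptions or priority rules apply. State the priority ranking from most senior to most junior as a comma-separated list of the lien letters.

First, effective dates: A is treated as recorded 2014-01-30, the work-commencement date; C relates back to 2016-06-11 (work commenced).
D, as an ad valorem tax lien, has superpriority and ranks first.
Ordering the rest by effective date: A (2014-01-30), B (2015-02-16), C (2016-06-11), F (2016-06-24), E (2017-04-17).
F already ranks below B; the subordination has no effect.

D, A, B, C, F, E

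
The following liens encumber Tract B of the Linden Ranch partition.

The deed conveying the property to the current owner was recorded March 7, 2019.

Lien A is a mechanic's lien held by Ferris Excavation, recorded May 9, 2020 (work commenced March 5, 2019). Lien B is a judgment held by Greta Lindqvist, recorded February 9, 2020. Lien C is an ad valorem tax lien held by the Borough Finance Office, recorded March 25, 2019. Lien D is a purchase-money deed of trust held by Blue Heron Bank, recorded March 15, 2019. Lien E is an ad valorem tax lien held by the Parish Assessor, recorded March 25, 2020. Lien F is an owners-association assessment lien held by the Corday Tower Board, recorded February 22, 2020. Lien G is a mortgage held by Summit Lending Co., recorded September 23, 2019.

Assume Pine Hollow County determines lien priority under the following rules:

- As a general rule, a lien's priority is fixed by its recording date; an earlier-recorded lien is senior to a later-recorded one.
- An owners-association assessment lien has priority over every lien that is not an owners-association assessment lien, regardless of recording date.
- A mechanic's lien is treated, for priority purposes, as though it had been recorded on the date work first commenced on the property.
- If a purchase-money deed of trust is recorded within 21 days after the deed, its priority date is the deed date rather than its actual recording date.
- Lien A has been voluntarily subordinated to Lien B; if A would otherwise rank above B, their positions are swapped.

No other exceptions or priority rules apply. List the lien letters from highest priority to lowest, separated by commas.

F, B, D, C, G, A, E

Effective dates after the stated exceptions: A's effective date is March 5, 2019, when work began; D was recorded within the 21-day window, so its effective date is the deed date March 7, 2019.
As an owners-association assessment lien, F is senior to every other lien.
Remaining liens by effective date: A (March 5, 2019), D (March 7, 2019), C (March 25, 2019), G (September 23, 2019), B (February 9, 2020), E (March 25, 2020).
A would otherwise be senior to B, so under the subordination agreement A and B exchange positions.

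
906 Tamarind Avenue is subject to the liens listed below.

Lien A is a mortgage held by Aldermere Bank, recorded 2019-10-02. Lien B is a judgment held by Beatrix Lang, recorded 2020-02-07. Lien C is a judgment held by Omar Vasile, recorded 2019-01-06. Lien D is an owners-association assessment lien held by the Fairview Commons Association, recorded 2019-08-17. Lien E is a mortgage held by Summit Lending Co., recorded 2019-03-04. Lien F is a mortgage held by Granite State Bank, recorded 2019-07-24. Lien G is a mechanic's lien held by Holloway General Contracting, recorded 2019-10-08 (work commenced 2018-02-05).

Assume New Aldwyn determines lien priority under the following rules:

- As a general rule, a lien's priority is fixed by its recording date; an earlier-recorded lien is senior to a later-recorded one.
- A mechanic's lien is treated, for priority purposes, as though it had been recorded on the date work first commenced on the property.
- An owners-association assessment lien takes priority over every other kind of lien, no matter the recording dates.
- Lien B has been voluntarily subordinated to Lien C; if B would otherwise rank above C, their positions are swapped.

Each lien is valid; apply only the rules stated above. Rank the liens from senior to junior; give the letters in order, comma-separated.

Effective dates after the stated exceptions: G's effective date is 2018-02-05, when work began.
D is an owners-association assessment lien and takes priority over every other lien.
Among the remaining liens, by effective date: G (2018-02-05), C (2019-01-06), E (2019-03-04), F (2019-07-24), A (2019-10-02), B (2020-02-07).
Since B is not senior to C, the subordination leaves the order unchanged.

D, G, C, E, F, A, B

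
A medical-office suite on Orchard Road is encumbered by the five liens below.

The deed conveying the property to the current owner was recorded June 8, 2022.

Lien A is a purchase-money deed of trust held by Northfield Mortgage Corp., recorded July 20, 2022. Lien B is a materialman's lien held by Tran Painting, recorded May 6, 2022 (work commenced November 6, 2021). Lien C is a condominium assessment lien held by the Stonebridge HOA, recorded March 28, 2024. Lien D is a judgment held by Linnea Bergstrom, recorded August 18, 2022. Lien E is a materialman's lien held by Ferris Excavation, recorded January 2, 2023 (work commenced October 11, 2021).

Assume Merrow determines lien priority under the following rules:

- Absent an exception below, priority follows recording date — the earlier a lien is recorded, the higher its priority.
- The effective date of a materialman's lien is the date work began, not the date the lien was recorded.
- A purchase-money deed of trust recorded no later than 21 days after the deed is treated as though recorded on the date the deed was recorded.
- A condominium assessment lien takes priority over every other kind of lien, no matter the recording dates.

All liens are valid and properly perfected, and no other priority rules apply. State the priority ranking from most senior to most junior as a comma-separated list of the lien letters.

C, E, B, A, D

Effective dates after the stated exceptions: A missed the 21-day window (42 days after the deed), so its recording date stands; B's effective date is November 6, 2021, when work began; E relates back to October 11, 2021 (work commenced).
C is a condominium assessment lien, so it outranks all other liens regardless of date.
Remaining liens by effective date: E (October 11, 2021), B (November 6, 2021), A (July 20, 2022), D (August 18, 2022).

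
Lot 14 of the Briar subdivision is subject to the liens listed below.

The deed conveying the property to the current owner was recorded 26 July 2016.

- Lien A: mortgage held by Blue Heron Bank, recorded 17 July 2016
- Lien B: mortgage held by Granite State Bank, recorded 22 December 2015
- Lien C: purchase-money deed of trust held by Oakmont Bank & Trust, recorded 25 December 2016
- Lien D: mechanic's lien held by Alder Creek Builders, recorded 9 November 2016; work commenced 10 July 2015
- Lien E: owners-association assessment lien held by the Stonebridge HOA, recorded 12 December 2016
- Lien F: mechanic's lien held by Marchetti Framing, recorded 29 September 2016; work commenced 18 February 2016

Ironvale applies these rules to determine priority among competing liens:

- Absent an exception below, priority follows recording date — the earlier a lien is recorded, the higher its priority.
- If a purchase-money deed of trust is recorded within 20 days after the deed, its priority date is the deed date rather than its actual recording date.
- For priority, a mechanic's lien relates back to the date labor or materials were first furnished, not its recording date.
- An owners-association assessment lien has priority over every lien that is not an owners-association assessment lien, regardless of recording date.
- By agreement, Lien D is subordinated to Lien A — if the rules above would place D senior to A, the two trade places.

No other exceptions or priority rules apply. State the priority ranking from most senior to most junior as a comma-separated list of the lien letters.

E, A, B, F, D, C

First, effective dates: C missed the 20-day window (152 days after the deed), so its recording date stands; D is treated as recorded 10 July 2015, the work-commencement date; F is treated as recorded 18 February 2016, the work-commencement date.
As an owners-association assessment lien, E is senior to every other lien.
The other liens, earliest effective date first: D (10 July 2015), B (22 December 2015), F (18 February 2016), A (17 July 2016), C (25 December 2016).
The subordination applies — D was senior to A — so D and A swap.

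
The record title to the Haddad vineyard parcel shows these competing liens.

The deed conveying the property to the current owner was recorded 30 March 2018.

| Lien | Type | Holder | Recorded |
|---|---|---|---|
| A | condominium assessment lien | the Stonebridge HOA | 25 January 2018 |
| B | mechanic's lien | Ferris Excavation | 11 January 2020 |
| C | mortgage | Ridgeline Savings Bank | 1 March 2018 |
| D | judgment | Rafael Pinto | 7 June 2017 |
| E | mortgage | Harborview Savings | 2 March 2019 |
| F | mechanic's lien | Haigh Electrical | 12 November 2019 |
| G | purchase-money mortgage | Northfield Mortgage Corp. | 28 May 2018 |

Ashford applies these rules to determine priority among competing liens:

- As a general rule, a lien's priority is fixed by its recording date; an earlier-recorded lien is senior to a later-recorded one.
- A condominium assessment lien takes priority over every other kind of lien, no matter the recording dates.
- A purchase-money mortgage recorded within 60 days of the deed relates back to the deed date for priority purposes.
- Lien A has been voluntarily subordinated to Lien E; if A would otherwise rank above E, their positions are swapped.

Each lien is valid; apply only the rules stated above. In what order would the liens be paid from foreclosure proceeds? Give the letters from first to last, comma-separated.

E, D, C, G, A, F, B

Effective dates: G's effective date is the deed date, 30 March 2018.
A is a condominium assessment lien and takes priority over every other lien.
The other liens, earliest effective date first: D (7 June 2017), C (1 March 2018), G (30 March 2018), E (2 March 2019), F (12 November 2019), B (11 January 2020).
Because A would otherwise rank above E, the subordination swaps them.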